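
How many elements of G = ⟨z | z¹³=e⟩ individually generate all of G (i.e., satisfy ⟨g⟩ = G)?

G is cyclic of order 13. An element generates G iff its order is 13, and a cyclic group of order 13 has exactly φ(13) = 12 such elements.

Answer: 12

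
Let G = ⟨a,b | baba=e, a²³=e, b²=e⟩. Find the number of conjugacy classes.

The conjugacy classes (representative and size) are:
  [e] (size 1), [a] (size 2), [a²¹] (size 2), [a²⁰] (size 2), [a⁴] (size 2), [a¹⁸] (size 2), [a⁶] (size 2), [a¹⁶] (size 2), [a⁸] (size 2), [a⁹] (size 2), [a¹⁰] (size 2), [a¹²] (size 2), [a¹⁸b] (size 23).
Class equation: 1 + 2 + 2 + 2 + 2 + 2 + 2 + 2 + 2 + 2 + 2 + 2 + 23 = 46 = |G|. So G has 13 conjugacy classes.

Answer: 13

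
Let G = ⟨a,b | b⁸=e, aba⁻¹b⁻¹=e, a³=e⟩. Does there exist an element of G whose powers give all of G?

|G| = 24. The element ab has order 24 (its powers give 24 distinct elements), so ⟨ab⟩ = G and G is cyclic.

Answer: Yes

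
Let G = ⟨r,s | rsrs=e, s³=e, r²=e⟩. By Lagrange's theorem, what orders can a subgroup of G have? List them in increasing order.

|G| = 6 = 2 · 3. By Lagrange's theorem the order of any subgroup divides 6; the divisors of 6 are 1, 2, 3, 6.

Answer: 1, 2, 3, 6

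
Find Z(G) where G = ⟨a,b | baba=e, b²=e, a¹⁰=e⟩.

An element z ∈ Z(G) iff z commutes with every generator.
For example a⁵ is central: (a⁵)·a = a⁶ = a·(a⁵); (a⁵)·b = a⁵b = b·(a⁵).
Whereas a ∉ Z(G) since a·b = ab ≠ a⁹b = b·a.
Checking each of the 20 elements this way gives Z(G) = {e, a⁵}, of order 2.

Answer: {e, a⁵}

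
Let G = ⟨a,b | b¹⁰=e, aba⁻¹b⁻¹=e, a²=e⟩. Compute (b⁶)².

Compute successive powers of (b⁶), reducing at each step:
  (b⁶)²: (b⁶) · b⁶ = b²

Answer: b²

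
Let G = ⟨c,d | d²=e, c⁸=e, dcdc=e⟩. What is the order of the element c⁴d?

Compute successive powers until reaching e:
  (c⁴d)¹ = c⁴d, (c⁴d)² = e.
The smallest positive k with (c⁴d)ᵏ = e is 2.

Answer: 2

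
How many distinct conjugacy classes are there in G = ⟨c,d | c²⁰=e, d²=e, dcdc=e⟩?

The conjugacy classes (representative and size) are:
  [e] (size 1), [c] (size 2), [c¹⁸] (size 2), [c³] (size 2), [c⁴] (size 2), [c¹⁵] (size 2), [c¹⁴] (size 2), [c⁷] (size 2), [c¹²] (size 2), [c¹¹] (size 2), [c¹⁰] (size 1), [c¹⁸d] (size 10), [c⁵d] (size 10).
Class equation: 1 + 2 + 2 + 2 + 2 + 2 + 2 + 2 + 2 + 2 + 1 + 10 + 10 = 40 = |G|. So G has 13 conjugacy classes.

Answer: 13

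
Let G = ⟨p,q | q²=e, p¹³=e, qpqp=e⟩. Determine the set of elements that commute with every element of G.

An element z ∈ Z(G) iff z commutes with every generator.
For example e is central: e·p = p = p·e; e·q = q = q·e.
Whereas p ∉ Z(G) since p·q = pq ≠ p¹²q = q·p.
Checking each of the 26 elements this way gives Z(G) = {e}, of order 1.

Answer: {e}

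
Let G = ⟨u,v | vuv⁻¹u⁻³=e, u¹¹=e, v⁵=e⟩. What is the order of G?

Enumerate words in the generators, reducing via the relations: the distinct elements are
  {e, u, v, uv, u², u³, u⁴, u⁵, u⁶, u⁷, u⁸, u⁹, v², v³, v⁴, uv², uv³, uv⁴, u²v, u³v, u¹⁰, u⁴v, u⁵v, u⁶v, u⁷v, u⁸v, u⁹v, u²v², u²v³, u²v⁴, u³v², u³v³, u³v⁴, u¹⁰v, u⁴v², u⁴v³, u⁴v⁴, u⁵v², u⁵v³, u⁵v⁴, u⁶v², u⁶v³, u⁶v⁴, u⁷v², u⁷v³, u⁷v⁴, u⁸v², u⁸v³, u⁸v⁴, u⁹v², u⁹v³, u⁹v⁴, u¹⁰v², u¹⁰v³, u¹⁰v⁴}.
No further products give new elements, so |G| = 55.

Answer: 55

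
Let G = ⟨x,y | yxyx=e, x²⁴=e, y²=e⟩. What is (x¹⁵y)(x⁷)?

Compute (x¹⁵y) · (x⁷) by multiplying left to right and reducing via the relations at each step:
  (x¹⁵y) · x⁷ = x⁸y

Answer: x⁸y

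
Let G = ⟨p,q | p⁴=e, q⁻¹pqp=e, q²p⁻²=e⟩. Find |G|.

Enumerate words in the generators, reducing via the relations: the distinct elements are
  {e, p, q, pq, p², p³, q⁻¹, pq⁻¹}.
No further products give new elements, so |G| = 8.

Answer: 8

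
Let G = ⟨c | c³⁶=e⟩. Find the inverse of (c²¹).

The order of (c²¹) is 12 (smallest k with (c²¹)ᵏ = e), so (c²¹)⁻¹ = (c²¹)¹¹ = c¹⁵.
Check: (c²¹) · (c¹⁵) → (c²¹) · c¹⁵ = e, giving e as required.

Answer: c¹⁵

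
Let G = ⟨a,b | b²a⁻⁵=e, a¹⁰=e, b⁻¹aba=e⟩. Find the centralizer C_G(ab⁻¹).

⟨ab⁻¹⟩ ⊆ C_G(ab⁻¹) since powers of ab⁻¹ commute with ab⁻¹; so |C_G(ab⁻¹)| ≥ |⟨ab⁻¹⟩| = 4.
By orbit–stabilizer, |C_G(ab⁻¹)| = |G| / |conj. class of ab⁻¹| = 20 / 5 = 4.
The 4 elements commuting with ab⁻¹ are {e, a⁵, ab, ab⁻¹}.

Answer: {e, a⁵, ab, ab⁻¹}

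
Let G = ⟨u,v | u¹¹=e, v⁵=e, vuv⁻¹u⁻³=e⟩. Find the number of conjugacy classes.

The conjugacy classes (representative and size) are:
  [e] (size 1), [u³] (size 5), [u⁶] (size 5), [u⁷v] (size 11), [u⁹v²] (size 11), [u⁷v³] (size 11), [u⁷v⁴] (size 11).
Class equation: 1 + 5 + 5 + 11 + 11 + 11 + 11 = 55 = |G|. So G has 7 conjugacy classes.

Answer: 7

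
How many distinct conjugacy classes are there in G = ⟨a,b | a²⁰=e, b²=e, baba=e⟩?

The conjugacy classes (representative and size) are:
  [e] (size 1), [a] (size 2), [a¹⁸] (size 2), [a³] (size 2), [a⁴] (size 2), [a¹⁵] (size 2), [a¹⁴] (size 2), [a⁷] (size 2), [a¹²] (size 2), [a¹¹] (size 2), [a¹⁰] (size 1), [a¹⁸b] (size 10), [a⁵b] (size 10).
Class equation: 1 + 2 + 2 + 2 + 2 + 2 + 2 + 2 + 2 + 2 + 1 + 10 + 10 = 40 = |G|. So G has 13 conjugacy classes.

Answer: 13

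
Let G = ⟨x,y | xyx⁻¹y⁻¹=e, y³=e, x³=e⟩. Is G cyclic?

|G| = 9, but the maximum element order in G is 3 < 9. No single element generates all of G, so G is not cyclic.

Answer: No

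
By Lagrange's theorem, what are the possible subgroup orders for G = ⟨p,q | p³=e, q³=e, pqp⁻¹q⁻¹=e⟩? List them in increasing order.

|G| = 9 = 3². By Lagrange's theorem the order of any subgroup divides 9; the divisors of 9 are 1, 3, 9.

Answer: 1, 3, 9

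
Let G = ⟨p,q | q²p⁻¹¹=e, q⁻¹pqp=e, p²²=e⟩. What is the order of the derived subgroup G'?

G' = [G, G] is generated by all commutators. The generator-pair commutators are: [p, q] = p².
The subgroup they normally generate is {e, p², p⁴, p⁶, p⁸, p¹⁰, p¹², p¹⁴, p¹⁶, p¹⁸, p²⁰}, of order 11.
Check: |G/G'| = 44/11 = 4 is the order of the abelianisation.

Answer: 11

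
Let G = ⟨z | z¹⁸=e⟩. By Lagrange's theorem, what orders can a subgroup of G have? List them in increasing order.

|G| = 18 = 2 · 3². By Lagrange's theorem the order of any subgroup divides 18; the divisors of 18 are 1, 2, 3, 6, 9, 18.

Answer: 1, 2, 3, 6, 9, 18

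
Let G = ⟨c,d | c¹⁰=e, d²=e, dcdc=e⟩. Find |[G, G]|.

G' = [G, G] is generated by all commutators. The generator-pair commutators are: [c, d] = c².
The subgroup they normally generate is {e, c², c⁴, c⁶, c⁸}, of order 5.
Check: |G/G'| = 20/5 = 4 is the order of the abelianisation.

Answer: 5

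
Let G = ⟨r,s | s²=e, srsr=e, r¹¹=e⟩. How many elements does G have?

Enumerate words in the generators, reducing via the relations: the distinct elements are
  {e, r, s, rs, r², r³, r⁴, r⁵, r⁶, r⁷, r⁸, r⁹, r²s, r³s, r¹⁰, r⁴s, r⁵s, r⁶s, r⁷s, r⁸s, r⁹s, r¹⁰s}.
No further products give new elements, so |G| = 22.

Answer: 22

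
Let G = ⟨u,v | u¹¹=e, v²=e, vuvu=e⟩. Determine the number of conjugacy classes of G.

The conjugacy classes (representative and size) are:
  [e] (size 1), [u¹⁰] (size 2), [u²] (size 2), [u³] (size 2), [u⁷] (size 2), [u⁶] (size 2), [u²v] (size 11).
Class equation: 1 + 2 + 2 + 2 + 2 + 2 + 11 = 22 = |G|. So G has 7 conjugacy classes.

Answer: 7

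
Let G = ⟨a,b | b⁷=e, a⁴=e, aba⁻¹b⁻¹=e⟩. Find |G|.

Enumerate words in the generators, reducing via the relations: the distinct elements are
  {a, b, e, ab, a², a³, b², b³, b⁴, b⁵, b⁶, ab², ab³, ab⁴, ab⁵, ab⁶, a²b, a³b, a²b², a²b³, a²b⁴, a²b⁵, a²b⁶, a³b², a³b³, a³b⁴, a³b⁵, a³b⁶}.
No further products give new elements, so |G| = 28.

Answer: 28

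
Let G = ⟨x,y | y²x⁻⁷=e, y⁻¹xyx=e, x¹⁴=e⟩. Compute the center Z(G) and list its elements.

An element z ∈ Z(G) iff z commutes with every generator.
For example x⁷ is central: (x⁷)·x = x⁸ = x·(x⁷); (x⁷)·y = y⁻¹ = y·(x⁷).
Whereas x ∉ Z(G) since x·y = xy ≠ x⁶y⁻¹ = y·x.
Checking each of the 28 elements this way gives Z(G) = {e, x⁷}, of order 2.

Answer: {e, x⁷}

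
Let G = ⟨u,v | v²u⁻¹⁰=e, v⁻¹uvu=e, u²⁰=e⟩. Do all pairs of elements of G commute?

u·v = uv but v·u = u⁹v⁻¹, so u·v ≠ v·u and G is not abelian.

Answer: No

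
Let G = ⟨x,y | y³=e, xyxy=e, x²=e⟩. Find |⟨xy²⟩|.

|⟨xy²⟩| equals the order of xy². Compute successive powers until reaching e:
  (xy²)¹ = xy², (xy²)² = e.
The smallest positive k with (xy²)ᵏ = e is 2, so |⟨xy²⟩| = 2.

Answer: 2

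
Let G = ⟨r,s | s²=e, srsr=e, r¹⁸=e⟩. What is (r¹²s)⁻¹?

The order of (r¹²s) is 2 (smallest k with (r¹²s)ᵏ = e), so (r¹²s)⁻¹ = (r¹²s)¹ = r¹²s.
Check: (r¹²s) · (r¹²s) → (r¹²s) · r¹² = s;   s · s = e, giving e as required.

Answer: r¹²s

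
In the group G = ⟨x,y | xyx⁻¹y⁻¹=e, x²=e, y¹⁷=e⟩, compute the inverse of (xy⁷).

The order of (xy⁷) is 34 (smallest k with (xy⁷)ᵏ = e), so (xy⁷)⁻¹ = (xy⁷)³³ = xy¹⁰.
Check: (xy⁷) · (xy¹⁰) → (xy⁷) · x = y⁷;   (y⁷) · y¹⁰ = e, giving e as required.

Answer: xy¹⁰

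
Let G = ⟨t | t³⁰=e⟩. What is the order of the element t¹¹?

Compute successive powers until reaching e:
  (t¹¹)¹ = t¹¹, (t¹¹)² = t²², (t¹¹)³ = t³, (t¹¹)⁴ = t¹⁴, (t¹¹)⁵ = t²⁵, (t¹¹)⁶ = t⁶, (t¹¹)⁷ = t¹⁷, (t¹¹)⁸ = t²⁸, (t¹¹)⁹ = t⁹, (t¹¹)¹⁰ = t²⁰, (t¹¹)¹¹ = t, (t¹¹)¹² = t¹², (t¹¹)¹³ = t²³, (t¹¹)¹⁴ = t⁴, (t¹¹)¹⁵ = t¹⁵, (t¹¹)¹⁶ = t²⁶, (t¹¹)¹⁷ = t⁷, (t¹¹)¹⁸ = t¹⁸, (t¹¹)¹⁹ = t²⁹, (t¹¹)²⁰ = t¹⁰, (t¹¹)²¹ = t²¹, (t¹¹)²² = t², (t¹¹)²³ = t¹³, (t¹¹)²⁴ = t²⁴, (t¹¹)²⁵ = t⁵, (t¹¹)²⁶ = t¹⁶, (t¹¹)²⁷ = t²⁷, (t¹¹)²⁸ = t⁸, (t¹¹)²⁹ = t¹⁹, (t¹¹)³⁰ = e.
The smallest positive k with (t¹¹)ᵏ = e is 30.

Answer: 30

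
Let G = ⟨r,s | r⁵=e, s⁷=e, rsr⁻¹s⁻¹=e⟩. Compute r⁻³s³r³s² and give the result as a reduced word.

Multiply left to right, reducing at each step:
  (r²) · s³ = r²s³
  (r²s³) · r³ = s³
  (s³) · s² = s⁵

Answer: s⁵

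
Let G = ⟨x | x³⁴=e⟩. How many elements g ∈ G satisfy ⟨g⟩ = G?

G is cyclic of order 34. An element generates G iff its order is 34, and a cyclic group of order 34 has exactly φ(34) = 16 such elements.

Answer: 16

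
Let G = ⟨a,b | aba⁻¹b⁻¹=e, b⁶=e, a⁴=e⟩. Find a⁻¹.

The order of a is 4 (smallest k with aᵏ = e), so a⁻¹ = a³ = a³.
Check: a · (a³) → a · a³ = e, giving e as required.

Answer: a³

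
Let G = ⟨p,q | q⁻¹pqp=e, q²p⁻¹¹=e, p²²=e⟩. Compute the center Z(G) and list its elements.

An element z ∈ Z(G) iff z commutes with every generator.
For example p¹¹ is central: (p¹¹)·p = p¹² = p·(p¹¹); (p¹¹)·q = q⁻¹ = q·(p¹¹).
Whereas p ∉ Z(G) since p·q = pq ≠ p¹⁰q⁻¹ = q·p.
Checking each of the 44 elements this way gives Z(G) = {e, p¹¹}, of order 2.

Answer: {e, p¹¹}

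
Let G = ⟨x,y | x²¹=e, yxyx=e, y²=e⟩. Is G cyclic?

Every cyclic group is abelian. But x·y = xy while y·x = x²⁰y, so x·y ≠ y·x and G is not abelian. Hence G is not cyclic.

Answer: No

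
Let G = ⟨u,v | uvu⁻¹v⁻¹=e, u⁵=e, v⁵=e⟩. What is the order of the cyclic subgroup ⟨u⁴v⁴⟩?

|⟨u⁴v⁴⟩| equals the order of u⁴v⁴. Compute successive powers until reaching e:
  (u⁴v⁴)¹ = u⁴v⁴, (u⁴v⁴)² = u³v³, (u⁴v⁴)³ = u²v², (u⁴v⁴)⁴ = uv, (u⁴v⁴)⁵ = e.
The smallest positive k with (u⁴v⁴)ᵏ = e is 5, so |⟨u⁴v⁴⟩| = 5.

Answer: 5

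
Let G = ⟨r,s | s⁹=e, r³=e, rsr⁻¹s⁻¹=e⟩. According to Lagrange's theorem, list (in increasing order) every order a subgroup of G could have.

|G| = 27 = 3³. By Lagrange's theorem the order of any subgroup divides 27; the divisors of 27 are 1, 3, 9, 27.

Answer: 1, 3, 9, 27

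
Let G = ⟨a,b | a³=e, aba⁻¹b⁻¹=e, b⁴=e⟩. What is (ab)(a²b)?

Compute (ab) · (a²b) by multiplying left to right and reducing via the relations at each step:
  (ab) · a² = b
  b · b = b²

Answer: b²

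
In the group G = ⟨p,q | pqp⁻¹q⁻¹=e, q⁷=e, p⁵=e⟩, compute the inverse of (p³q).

The order of (p³q) is 35 (smallest k with (p³q)ᵏ = e), so (p³q)⁻¹ = (p³q)³⁴ = p²q⁶.
Check: (p³q) · (p²q⁶) → (p³q) · p² = q;   q · q⁶ = e, giving e as required.

Answer: p²q⁶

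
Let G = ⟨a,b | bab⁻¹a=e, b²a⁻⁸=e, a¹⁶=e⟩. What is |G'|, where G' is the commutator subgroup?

G' = [G, G] is generated by all commutators. The generator-pair commutators are: [a, b] = a².
The subgroup they normally generate is {e, a², a⁴, a⁶, a⁸, a¹⁰, a¹², a¹⁴}, of order 8.
Check: |G/G'| = 32/8 = 4 is the order of the abelianisation.

Answer: 8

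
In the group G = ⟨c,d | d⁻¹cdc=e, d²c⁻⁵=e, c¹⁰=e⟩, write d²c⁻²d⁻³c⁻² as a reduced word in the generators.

Multiply left to right, reducing at each step:
  (c⁵) · c⁻² = c³
  (c³) · d⁻³ = c³d
  (c³d) · c⁻² = d⁻¹

Answer: d⁻¹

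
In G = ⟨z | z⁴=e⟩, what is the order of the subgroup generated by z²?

|⟨z²⟩| equals the order of z². Compute successive powers until reaching e:
  (z²)¹ = z², (z²)² = e.
The smallest positive k with (z²)ᵏ = e is 2, so |⟨z²⟩| = 2.

Answer: 2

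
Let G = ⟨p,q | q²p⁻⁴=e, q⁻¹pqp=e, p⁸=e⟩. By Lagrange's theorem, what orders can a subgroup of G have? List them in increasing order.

|G| = 16 = 2⁴. By Lagrange's theorem the order of any subgroup divides 16; the divisors of 16 are 1, 2, 4, 8, 16.

Answer: 1, 2, 4, 8, 16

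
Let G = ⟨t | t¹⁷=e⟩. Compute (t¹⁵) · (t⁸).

Compute (t¹⁵) · (t⁸) by multiplying left to right and reducing via the relations at each step:
  (t¹⁵) · t⁸ = t⁶

Answer: t⁶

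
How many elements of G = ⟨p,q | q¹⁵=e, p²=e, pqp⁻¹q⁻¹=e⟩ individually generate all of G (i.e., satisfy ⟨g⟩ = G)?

G is cyclic of order 30. An element generates G iff its order is 30, and a cyclic group of order 30 has exactly φ(30) = 8 such elements.

Answer: 8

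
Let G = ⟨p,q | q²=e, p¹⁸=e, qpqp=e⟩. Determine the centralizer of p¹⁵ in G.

⟨p¹⁵⟩ ⊆ C_G(p¹⁵) since powers of p¹⁵ commute with p¹⁵; so |C_G(p¹⁵)| ≥ |⟨p¹⁵⟩| = 6.
By orbit–stabilizer, |C_G(p¹⁵)| = |G| / |conj. class of p¹⁵| = 36 / 2 = 18.
The 18 elements commuting with p¹⁵ are {e, p, p², p³, p⁴, p⁵, p⁶, p⁷, p⁸, p⁹, p¹⁰, p¹¹, p¹², p¹³, p¹⁴, p¹⁵, p¹⁶, p¹⁷}.

Answer: {e, p, p², p³, p⁴, p⁵, p⁶, p⁷, p⁸, p⁹, p¹⁰, p¹¹, p¹², p¹³, p¹⁴, p¹⁵, p¹⁶, p¹⁷}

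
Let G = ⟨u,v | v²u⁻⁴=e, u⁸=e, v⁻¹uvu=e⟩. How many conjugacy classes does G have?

The conjugacy classes (representative and size) are:
  [e] (size 1), [u⁷] (size 2), [u⁶] (size 2), [u³] (size 2), [u⁴] (size 1), [u²v⁻¹] (size 4), [u³v⁻¹] (size 4).
Class equation: 1 + 2 + 2 + 2 + 1 + 4 + 4 = 16 = |G|. So G has 7 conjugacy classes.

Answer: 7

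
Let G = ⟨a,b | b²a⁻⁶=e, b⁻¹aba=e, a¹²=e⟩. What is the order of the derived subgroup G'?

G' = [G, G] is generated by all commutators. The generator-pair commutators are: [a, b] = a².
The subgroup they normally generate is {e, a², a⁴, a⁶, a⁸, a¹⁰}, of order 6.
Check: |G/G'| = 24/6 = 4 is the order of the abelianisation.

Answer: 6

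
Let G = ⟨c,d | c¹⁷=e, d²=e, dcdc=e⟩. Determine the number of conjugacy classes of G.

The conjugacy classes (representative and size) are:
  [e] (size 1), [c¹⁶] (size 2), [c²] (size 2), [c³] (size 2), [c¹³] (size 2), [c¹²] (size 2), [c⁶] (size 2), [c¹⁰] (size 2), [c⁹] (size 2), [c⁷d] (size 17).
Class equation: 1 + 2 + 2 + 2 + 2 + 2 + 2 + 2 + 2 + 17 = 34 = |G|. So G has 10 conjugacy classes.

Answer: 10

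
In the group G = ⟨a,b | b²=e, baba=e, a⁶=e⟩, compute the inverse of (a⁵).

The order of (a⁵) is 6 (smallest k with (a⁵)ᵏ = e), so (a⁵)⁻¹ = (a⁵)⁵ = a.
Check: (a⁵) · a → (a⁵) · a = e, giving e as required.

Answer: a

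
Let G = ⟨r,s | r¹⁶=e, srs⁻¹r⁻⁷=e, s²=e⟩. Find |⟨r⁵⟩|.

|⟨r⁵⟩| equals the order of r⁵. Compute successive powers until reaching e:
  (r⁵)¹ = r⁵, (r⁵)² = r¹⁰, (r⁵)³ = r¹⁵, (r⁵)⁴ = r⁴, (r⁵)⁵ = r⁹, (r⁵)⁶ = r¹⁴, (r⁵)⁷ = r³, (r⁵)⁸ = r⁸, (r⁵)⁹ = r¹³, (r⁵)¹⁰ = r², (r⁵)¹¹ = r⁷, (r⁵)¹² = r¹², (r⁵)¹³ = r, (r⁵)¹⁴ = r⁶, (r⁵)¹⁵ = r¹¹, (r⁵)¹⁶ = e.
The smallest positive k with (r⁵)ᵏ = e is 16, so |⟨r⁵⟩| = 16.

Answer: 16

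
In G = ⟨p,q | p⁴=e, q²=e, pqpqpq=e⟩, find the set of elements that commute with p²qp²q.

⟨p²qp²q⟩ ⊆ C_G(p²qp²q) since powers of p²qp²q commute with p²qp²q; so |C_G(p²qp²q)| ≥ |⟨p²qp²q⟩| = 2.
By orbit–stabilizer, |C_G(p²qp²q)| = |G| / |conj. class of p²qp²q| = 24 / 3 = 8.
The 8 elements commuting with p²qp²q are {e, p², q, p²q, qp², qp²q, p²qp², p²qp²q}.

Answer: {e, p², q, p²q, qp², qp²q, p²qp², p²qp²q}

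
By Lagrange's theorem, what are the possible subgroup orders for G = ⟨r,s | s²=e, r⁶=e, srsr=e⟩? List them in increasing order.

|G| = 12 = 2² · 3. By Lagrange's theorem the order of any subgroup divides 12; the divisors of 12 are 1, 2, 3, 4, 6, 12.

Answer: 1, 2, 3, 4, 6, 12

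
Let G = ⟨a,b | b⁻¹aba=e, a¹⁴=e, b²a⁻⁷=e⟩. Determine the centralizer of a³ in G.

⟨a³⟩ ⊆ C_G(a³) since powers of a³ commute with a³; so |C_G(a³)| ≥ |⟨a³⟩| = 14.
By orbit–stabilizer, |C_G(a³)| = |G| / |conj. class of a³| = 28 / 2 = 14.
The 14 elements commuting with a³ are {e, a, a², a³, a⁴, a⁵, a⁶, a⁷, a⁸, a⁹, a¹⁰, a¹¹, a¹², a¹³}.

Answer: {e, a, a², a³, a⁴, a⁵, a⁶, a⁷, a⁸, a⁹, a¹⁰, a¹¹, a¹², a¹³}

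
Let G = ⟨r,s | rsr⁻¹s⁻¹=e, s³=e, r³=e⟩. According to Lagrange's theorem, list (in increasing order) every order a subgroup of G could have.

|G| = 9 = 3². By Lagrange's theorem the order of any subgroup divides 9; the divisors of 9 are 1, 3, 9.

Answer: 1, 3, 9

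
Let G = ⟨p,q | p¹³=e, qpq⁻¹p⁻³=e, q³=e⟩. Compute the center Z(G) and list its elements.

An element z ∈ Z(G) iff z commutes with every generator.
For example e is central: e·p = p = p·e; e·q = q = q·e.
Whereas p ∉ Z(G) since p·q = pq ≠ p³q = q·p.
Checking each of the 39 elements this way gives Z(G) = {e}, of order 1.

Answer: {e}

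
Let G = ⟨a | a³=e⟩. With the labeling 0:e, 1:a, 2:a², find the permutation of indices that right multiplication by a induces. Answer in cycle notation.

(0 1 2)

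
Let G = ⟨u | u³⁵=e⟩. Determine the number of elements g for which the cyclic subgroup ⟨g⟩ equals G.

G is cyclic of order 35. An element generates G iff its order is 35, and a cyclic group of order 35 has exactly φ(35) = 24 such elements.

Answer: 24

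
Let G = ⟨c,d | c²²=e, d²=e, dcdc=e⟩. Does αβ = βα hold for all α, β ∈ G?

c·d = cd but d·c = c²¹d, so c·d ≠ d·c and G is not abelian.

Answer: No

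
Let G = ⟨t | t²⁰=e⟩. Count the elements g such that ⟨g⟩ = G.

G is cyclic of order 20. An element generates G iff its order is 20, and a cyclic group of order 20 has exactly φ(20) = 8 such elements.

Answer: 8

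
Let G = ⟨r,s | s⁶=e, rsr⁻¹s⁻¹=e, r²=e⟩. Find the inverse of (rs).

The order of (rs) is 6 (smallest k with (rs)ᵏ = e), so (rs)⁻¹ = (rs)⁵ = rs⁵.
Check: (rs) · (rs⁵) → (rs) · r = s;   s · s⁵ = e, giving e as required.

Answer: rs⁵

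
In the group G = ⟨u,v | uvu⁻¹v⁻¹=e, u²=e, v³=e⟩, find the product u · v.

Compute u · v by multiplying left to right and reducing via the relations at each step:
  u · v = uv

Answer: uv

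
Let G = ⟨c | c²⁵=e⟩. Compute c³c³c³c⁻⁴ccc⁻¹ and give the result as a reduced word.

Multiply left to right, reducing at each step:
  (c³) · c³ = c⁶
  (c⁶) · c³ = c⁹
  (c⁹) · c⁻⁴ = c⁵
  (c⁵) · c = c⁶
  (c⁶) · c = c⁷
  (c⁷) · c⁻¹ = c⁶

Answer: c⁶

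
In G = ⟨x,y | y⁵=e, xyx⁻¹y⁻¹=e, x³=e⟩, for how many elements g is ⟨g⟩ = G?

G is cyclic of order 15. An element generates G iff its order is 15, and a cyclic group of order 15 has exactly φ(15) = 8 such elements.

Answer: 8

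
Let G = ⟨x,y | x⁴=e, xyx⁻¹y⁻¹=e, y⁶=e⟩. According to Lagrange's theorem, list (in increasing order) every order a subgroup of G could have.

|G| = 24 = 2³ · 3. By Lagrange's theorem the order of any subgroup divides 24; the divisors of 24 are 1, 2, 3, 4, 6, 8, 12, 24.

Answer: 1, 2, 3, 4, 6, 8, 12, 24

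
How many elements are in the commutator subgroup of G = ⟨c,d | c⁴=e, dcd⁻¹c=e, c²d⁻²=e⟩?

G' = [G, G] is generated by all commutators. The generator-pair commutators are: [c, d] = c².
The subgroup they normally generate is {e, c²}, of order 2.
Check: |G/G'| = 8/2 = 4 is the order of the abelianisation.

Answer: 2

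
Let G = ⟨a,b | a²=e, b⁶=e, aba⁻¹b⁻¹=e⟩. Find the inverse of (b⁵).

The order of (b⁵) is 6 (smallest k with (b⁵)ᵏ = e), so (b⁵)⁻¹ = (b⁵)⁵ = b.
Check: (b⁵) · b → (b⁵) · b = e, giving e as required.

Answer: b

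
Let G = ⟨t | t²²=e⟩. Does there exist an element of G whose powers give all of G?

|G| = 22. The element t has order 22 (its powers give 22 distinct elements), so ⟨t⟩ = G and G is cyclic.

Answer: Yes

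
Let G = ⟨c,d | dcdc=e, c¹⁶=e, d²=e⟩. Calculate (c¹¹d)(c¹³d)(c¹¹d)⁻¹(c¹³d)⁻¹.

[(c¹¹d), (c¹³d)] = (c¹¹d)·(c¹³d)·(c¹¹d)⁻¹·(c¹³d)⁻¹.
  (c¹¹d) · (c¹³d) = c¹⁴
  (c¹⁴) · (c¹¹d) = c⁹d
  (c⁹d) · (c¹³d) = c¹²

Answer: c¹²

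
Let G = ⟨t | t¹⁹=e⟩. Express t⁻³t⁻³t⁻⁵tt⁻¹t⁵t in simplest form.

Multiply left to right, reducing at each step:
  (t¹⁶) · t⁻³ = t¹³
  (t¹³) · t⁻⁵ = t⁸
  (t⁸) · t = t⁹
  (t⁹) · t⁻¹ = t⁸
  (t⁸) · t⁵ = t¹³
  (t¹³) · t = t¹⁴

Answer: t¹⁴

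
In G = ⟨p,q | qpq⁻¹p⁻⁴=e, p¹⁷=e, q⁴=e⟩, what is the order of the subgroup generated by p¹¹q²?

|⟨p¹¹q²⟩| equals the order of p¹¹q². Compute successive powers until reaching e:
  (p¹¹q²)¹ = p¹¹q², (p¹¹q²)² = e.
The smallest positive k with (p¹¹q²)ᵏ = e is 2, so |⟨p¹¹q²⟩| = 2.

Answer: 2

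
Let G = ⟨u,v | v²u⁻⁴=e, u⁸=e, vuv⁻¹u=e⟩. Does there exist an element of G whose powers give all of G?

Every cyclic group is abelian. But u·v = uv while v·u = u³v⁻¹, so u·v ≠ v·u and G is not abelian. Hence G is not cyclic.

Answer: No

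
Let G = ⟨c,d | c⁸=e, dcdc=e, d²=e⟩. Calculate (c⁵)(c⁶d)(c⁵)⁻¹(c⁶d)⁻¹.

[(c⁵), (c⁶d)] = (c⁵)·(c⁶d)·(c⁵)⁻¹·(c⁶d)⁻¹.
  (c⁵) · (c⁶d) = c³d
  (c³d) · (c³) = d
  d · (c⁶d) = c²

Answer: c²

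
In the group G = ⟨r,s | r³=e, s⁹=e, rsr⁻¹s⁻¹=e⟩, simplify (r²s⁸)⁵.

Compute successive powers of (r²s⁸), reducing at each step:
  (r²s⁸)²: (r²s⁸) · r² = rs⁸;   (rs⁸) · s⁸ = rs⁷
  (r²s⁸)³: (rs⁷) · r² = s⁷;   (s⁷) · s⁸ = s⁶
  (r²s⁸)⁴: (s⁶) · r² = r²s⁶;   (r²s⁶) · s⁸ = r²s⁵
  (r²s⁸)⁵: (r²s⁵) · r² = rs⁵;   (rs⁵) · s⁸ = rs⁴

Answer: rs⁴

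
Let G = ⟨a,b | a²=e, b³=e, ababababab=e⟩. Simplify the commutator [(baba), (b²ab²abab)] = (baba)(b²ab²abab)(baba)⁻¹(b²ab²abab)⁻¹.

[(baba), (b²ab²abab)] = (baba)·(b²ab²abab)·(baba)⁻¹·(b²ab²abab)⁻¹.
  (baba) · (b²ab²abab) = bab²abab²ab
  (bab²abab²ab) · (ab²ab²) = abab²abab
  (abab²abab) · (b²ab²abab) = ab²

Answer: ab²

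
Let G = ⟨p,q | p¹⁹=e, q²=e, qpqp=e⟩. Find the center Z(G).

An element z ∈ Z(G) iff z commutes with every generator.
For example e is central: e·p = p = p·e; e·q = q = q·e.
Whereas p ∉ Z(G) since p·q = pq ≠ p¹⁸q = q·p.
Checking each of the 38 elements this way gives Z(G) = {e}, of order 1.

Answer: {e}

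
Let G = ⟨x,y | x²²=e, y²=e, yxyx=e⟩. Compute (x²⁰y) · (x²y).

Compute (x²⁰y) · (x²y) by multiplying left to right and reducing via the relations at each step:
  (x²⁰y) · x² = x¹⁸y
  (x¹⁸y) · y = x¹⁸

Answer: x¹⁸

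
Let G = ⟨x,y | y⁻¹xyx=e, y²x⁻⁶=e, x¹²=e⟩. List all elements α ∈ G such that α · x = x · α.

⟨x⟩ ⊆ C_G(x) since powers of x commute with x; so |C_G(x)| ≥ |⟨x⟩| = 12.
By orbit–stabilizer, |C_G(x)| = |G| / |conj. class of x| = 24 / 2 = 12.
The 12 elements commuting with x are {e, x, x², x³, x⁴, x⁵, x⁶, x⁷, x⁸, x⁹, x¹⁰, x¹¹}.

Answer: {e, x, x², x³, x⁴, x⁵, x⁶, x⁷, x⁸, x⁹, x¹⁰, x¹¹}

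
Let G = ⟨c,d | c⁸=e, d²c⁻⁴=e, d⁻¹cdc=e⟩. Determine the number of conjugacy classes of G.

The conjugacy classes (representative and size) are:
  [e] (size 1), [c⁷] (size 2), [c⁶] (size 2), [c³] (size 2), [c⁴] (size 1), [c²d⁻¹] (size 4), [c³d⁻¹] (size 4).
Class equation: 1 + 2 + 2 + 2 + 1 + 4 + 4 = 16 = |G|. So G has 7 conjugacy classes.

Answer: 7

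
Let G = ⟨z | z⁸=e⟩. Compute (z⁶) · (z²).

Compute (z⁶) · (z²) by multiplying left to right and reducing via the relations at each step:
  (z⁶) · z² = e

Answer: e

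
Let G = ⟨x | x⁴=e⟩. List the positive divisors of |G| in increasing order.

|G| = 4 = 2². By Lagrange's theorem the order of any subgroup divides 4; the divisors of 4 are 1, 2, 4.

Answer: 1, 2, 4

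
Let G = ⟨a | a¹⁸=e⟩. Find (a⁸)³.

Compute successive powers of (a⁸), reducing at each step:
  (a⁸)²: (a⁸) · a⁸ = a¹⁶
  (a⁸)³: (a¹⁶) · a⁸ = a⁶

Answer: a⁶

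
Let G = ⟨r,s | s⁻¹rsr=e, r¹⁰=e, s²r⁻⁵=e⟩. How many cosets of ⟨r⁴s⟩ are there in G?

First find ord(r⁴s) by computing successive powers:
  (r⁴s)¹ = r⁴s, (r⁴s)² = r⁵, (r⁴s)³ = r⁴s⁻¹, (r⁴s)⁴ = e.
So |⟨r⁴s⟩| = ord(r⁴s) = 4. With |G| = 20, by Lagrange [G : ⟨r⁴s⟩] = 20/4 = 5.

Answer: 5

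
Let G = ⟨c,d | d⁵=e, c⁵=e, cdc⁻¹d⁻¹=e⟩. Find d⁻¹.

The order of d is 5 (smallest k with dᵏ = e), so d⁻¹ = d⁴ = d⁴.
Check: d · (d⁴) → d · d⁴ = e, giving e as required.

Answer: d⁴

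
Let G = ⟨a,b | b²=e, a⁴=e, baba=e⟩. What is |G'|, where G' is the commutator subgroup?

G' = [G, G] is generated by all commutators. The generator-pair commutators are: [a, b] = a².
The subgroup they normally generate is {e, a²}, of order 2.
Check: |G/G'| = 8/2 = 4 is the order of the abelianisation.

Answer: 2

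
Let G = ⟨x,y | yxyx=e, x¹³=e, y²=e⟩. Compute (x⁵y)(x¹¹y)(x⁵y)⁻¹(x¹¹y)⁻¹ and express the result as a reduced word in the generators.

[(x⁵y), (x¹¹y)] = (x⁵y)·(x¹¹y)·(x⁵y)⁻¹·(x¹¹y)⁻¹.
  (x⁵y) · (x¹¹y) = x⁷
  (x⁷) · (x⁵y) = x¹²y
  (x¹²y) · (x¹¹y) = x

Answer: x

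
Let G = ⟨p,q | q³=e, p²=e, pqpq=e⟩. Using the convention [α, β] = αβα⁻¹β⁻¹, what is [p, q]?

[p, q] = p·q·p⁻¹·q⁻¹.
  p · q = pq
  (pq) · p = q²
  (q²) · (q²) = q

Answer: q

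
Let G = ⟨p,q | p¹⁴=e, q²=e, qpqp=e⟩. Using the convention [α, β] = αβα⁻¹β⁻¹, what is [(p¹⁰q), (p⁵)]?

[(p¹⁰q), (p⁵)] = (p¹⁰q)·(p⁵)·(p¹⁰q)⁻¹·(p⁵)⁻¹.
  (p¹⁰q) · (p⁵) = p⁵q
  (p⁵q) · (p¹⁰q) = p⁹
  (p⁹) · (p⁹) = p⁴

Answer: p⁴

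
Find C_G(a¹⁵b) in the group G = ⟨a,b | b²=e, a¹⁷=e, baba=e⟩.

⟨a¹⁵b⟩ ⊆ C_G(a¹⁵b) since powers of a¹⁵b commute with a¹⁵b; so |C_G(a¹⁵b)| ≥ |⟨a¹⁵b⟩| = 2.
By orbit–stabilizer, |C_G(a¹⁵b)| = |G| / |conj. class of a¹⁵b| = 34 / 17 = 2.
The 2 elements commuting with a¹⁵b are {e, a¹⁵b}.

Answer: {e, a¹⁵b}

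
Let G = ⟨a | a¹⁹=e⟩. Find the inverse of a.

The order of a is 19 (smallest k with aᵏ = e), so a⁻¹ = a¹⁸ = a¹⁸.
Check: a · (a¹⁸) → a · a¹⁸ = e, giving e as required.

Answer: a¹⁸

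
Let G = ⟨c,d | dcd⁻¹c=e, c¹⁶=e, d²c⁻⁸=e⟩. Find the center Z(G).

An element z ∈ Z(G) iff z commutes with every generator.
For example c⁸ is central: (c⁸)·c = c⁹ = c·(c⁸); (c⁸)·d = d⁻¹ = d·(c⁸).
Whereas c ∉ Z(G) since c·d = cd ≠ c⁷d⁻¹ = d·c.
Checking each of the 32 elements this way gives Z(G) = {e, c⁸}, of order 2.

Answer: {e, c⁸}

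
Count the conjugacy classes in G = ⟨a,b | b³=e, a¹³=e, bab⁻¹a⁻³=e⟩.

The conjugacy classes (representative and size) are:
  [e] (size 1), [a] (size 3), [a⁵] (size 3), [a¹⁰] (size 3), [a⁸] (size 3), [a¹⁰b] (size 13), [a⁷b²] (size 13).
Class equation: 1 + 3 + 3 + 3 + 3 + 13 + 13 = 39 = |G|. So G has 7 conjugacy classes.

Answer: 7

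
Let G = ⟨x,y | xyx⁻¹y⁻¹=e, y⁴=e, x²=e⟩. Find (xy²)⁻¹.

The order of (xy²) is 2 (smallest k with (xy²)ᵏ = e), so (xy²)⁻¹ = (xy²)¹ = xy².
Check: (xy²) · (xy²) → (xy²) · x = y²;   (y²) · y² = e, giving e as required.

Answer: xy²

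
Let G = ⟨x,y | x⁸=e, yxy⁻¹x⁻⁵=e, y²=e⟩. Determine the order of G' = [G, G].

G' = [G, G] is generated by all commutators. The generator-pair commutators are: [x, y] = x⁴.
The subgroup they normally generate is {e, x⁴}, of order 2.
Check: |G/G'| = 16/2 = 8 is the order of the abelianisation.

Answer: 2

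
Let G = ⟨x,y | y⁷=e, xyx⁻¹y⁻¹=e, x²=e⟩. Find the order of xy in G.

Compute successive powers until reaching e:
  (xy)¹ = xy, (xy)² = y², (xy)³ = xy³, (xy)⁴ = y⁴, (xy)⁵ = xy⁵, (xy)⁶ = y⁶, (xy)⁷ = x, (xy)⁸ = y, (xy)⁹ = xy², (xy)¹⁰ = y³, (xy)¹¹ = xy⁴, (xy)¹² = y⁵, (xy)¹³ = xy⁶, (xy)¹⁴ = e.
The smallest positive k with (xy)ᵏ = e is 14.

Answer: 14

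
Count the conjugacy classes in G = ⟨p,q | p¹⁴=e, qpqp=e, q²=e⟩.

The conjugacy classes (representative and size) are:
  [e] (size 1), [p¹³] (size 2), [p²] (size 2), [p³] (size 2), [p¹⁰] (size 2), [p⁵] (size 2), [p⁸] (size 2), [p⁷] (size 1), [p⁶q] (size 7), [p⁹q] (size 7).
Class equation: 1 + 2 + 2 + 2 + 2 + 2 + 2 + 1 + 7 + 7 = 28 = |G|. So G has 10 conjugacy classes.

Answer: 10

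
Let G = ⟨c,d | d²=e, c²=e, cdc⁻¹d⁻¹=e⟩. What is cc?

Compute c · c by multiplying left to right and reducing via the relations at each step:
  c · c = e

Answer: e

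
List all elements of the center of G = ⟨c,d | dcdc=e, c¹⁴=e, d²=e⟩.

An element z ∈ Z(G) iff z commutes with every generator.
For example c⁷ is central: (c⁷)·c = c⁸ = c·(c⁷); (c⁷)·d = c⁷d = d·(c⁷).
Whereas c ∉ Z(G) since c·d = cd ≠ c¹³d = d·c.
Checking each of the 28 elements this way gives Z(G) = {e, c⁷}, of order 2.

Answer: {e, c⁷}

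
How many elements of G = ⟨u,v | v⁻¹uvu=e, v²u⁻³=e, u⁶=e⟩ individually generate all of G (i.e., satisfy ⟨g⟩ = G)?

⟨g⟩ = G would require ord(g) = |G| = 12, but the maximum element order in G is 6 < 12. So G is not cyclic and no single element generates it: the count is 0.

Answer: 0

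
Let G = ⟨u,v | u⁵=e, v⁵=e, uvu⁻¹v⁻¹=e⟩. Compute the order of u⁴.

Compute successive powers until reaching e:
  (u⁴)¹ = u⁴, (u⁴)² = u³, (u⁴)³ = u², (u⁴)⁴ = u, (u⁴)⁵ = e.
The smallest positive k with (u⁴)ᵏ = e is 5.

Answer: 5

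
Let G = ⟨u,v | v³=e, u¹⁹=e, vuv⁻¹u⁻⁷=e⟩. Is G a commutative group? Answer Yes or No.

u·v = uv but v·u = u⁷v, so u·v ≠ v·u and G is not abelian.

Answer: No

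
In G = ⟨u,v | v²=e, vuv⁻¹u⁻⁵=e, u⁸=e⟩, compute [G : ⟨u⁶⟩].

First find ord(u⁶) by computing successive powers:
  (u⁶)¹ = u⁶, (u⁶)² = u⁴, (u⁶)³ = u², (u⁶)⁴ = e.
So |⟨u⁶⟩| = ord(u⁶) = 4. With |G| = 16, by Lagrange [G : ⟨u⁶⟩] = 16/4 = 4.

Answer: 4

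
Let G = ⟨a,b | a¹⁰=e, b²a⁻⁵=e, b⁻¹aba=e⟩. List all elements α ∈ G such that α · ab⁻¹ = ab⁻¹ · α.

⟨ab⁻¹⟩ ⊆ C_G(ab⁻¹) since powers of ab⁻¹ commute with ab⁻¹; so |C_G(ab⁻¹)| ≥ |⟨ab⁻¹⟩| = 4.
By orbit–stabilizer, |C_G(ab⁻¹)| = |G| / |conj. class of ab⁻¹| = 20 / 5 = 4.
The 4 elements commuting with ab⁻¹ are {e, a⁵, ab, ab⁻¹}.

Answer: {e, a⁵, ab, ab⁻¹}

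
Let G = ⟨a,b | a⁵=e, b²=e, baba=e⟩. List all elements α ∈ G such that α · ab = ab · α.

⟨ab⟩ ⊆ C_G(ab) since powers of ab commute with ab; so |C_G(ab)| ≥ |⟨ab⟩| = 2.
By orbit–stabilizer, |C_G(ab)| = |G| / |conj. class of ab| = 10 / 5 = 2.
The 2 elements commuting with ab are {e, ab}.

Answer: {e, ab}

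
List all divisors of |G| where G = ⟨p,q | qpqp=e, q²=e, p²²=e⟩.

|G| = 44 = 2² · 11. By Lagrange's theorem the order of any subgroup divides 44; the divisors of 44 are 1, 2, 4, 11, 22, 44.

Answer: 1, 2, 4, 11, 22, 44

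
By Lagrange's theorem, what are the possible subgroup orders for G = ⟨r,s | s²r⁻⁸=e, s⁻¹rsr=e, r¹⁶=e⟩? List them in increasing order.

|G| = 32 = 2⁵. By Lagrange's theorem the order of any subgroup divides 32; the divisors of 32 are 1, 2, 4, 8, 16, 32.

Answer: 1, 2, 4, 8, 16, 32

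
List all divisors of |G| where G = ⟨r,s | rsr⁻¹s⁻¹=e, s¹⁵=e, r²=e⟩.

|G| = 30 = 2 · 3 · 5. By Lagrange's theorem the order of any subgroup divides 30; the divisors of 30 are 1, 2, 3, 5, 6, 10, 15, 30.

Answer: 1, 2, 3, 5, 6, 10, 15, 30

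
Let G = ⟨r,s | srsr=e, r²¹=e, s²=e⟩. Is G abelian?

r·s = rs but s·r = r²⁰s, so r·s ≠ s·r and G is not abelian.

Answer: No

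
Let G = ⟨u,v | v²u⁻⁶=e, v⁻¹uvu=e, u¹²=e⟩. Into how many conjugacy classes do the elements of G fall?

The conjugacy classes (representative and size) are:
  [e] (size 1), [u¹¹] (size 2), [u²] (size 2), [u⁹] (size 2), [u⁴] (size 2), [u⁵] (size 2), [u⁶] (size 1), [u²v] (size 6), [uv] (size 6).
Class equation: 1 + 2 + 2 + 2 + 2 + 2 + 1 + 6 + 6 = 24 = |G|. So G has 9 conjugacy classes.

Answer: 9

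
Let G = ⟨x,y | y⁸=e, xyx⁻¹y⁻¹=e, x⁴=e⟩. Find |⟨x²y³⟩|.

|⟨x²y³⟩| equals the order of x²y³. Compute successive powers until reaching e:
  (x²y³)¹ = x²y³, (x²y³)² = y⁶, (x²y³)³ = x²y, (x²y³)⁴ = y⁴, (x²y³)⁵ = x²y⁷, (x²y³)⁶ = y², (x²y³)⁷ = x²y⁵, (x²y³)⁸ = e.
The smallest positive k with (x²y³)ᵏ = e is 8, so |⟨x²y³⟩| = 8.

Answer: 8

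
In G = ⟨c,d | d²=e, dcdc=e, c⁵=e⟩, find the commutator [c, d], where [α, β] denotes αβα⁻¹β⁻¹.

[c, d] = c·d·c⁻¹·d⁻¹.
  c · d = cd
  (cd) · (c⁴) = c²d
  (c²d) · d = c²

Answer: c²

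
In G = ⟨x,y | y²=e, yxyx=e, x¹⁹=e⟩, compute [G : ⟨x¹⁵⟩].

First find ord(x¹⁵) by computing successive powers:
  (x¹⁵)¹ = x¹⁵, (x¹⁵)² = x¹¹, (x¹⁵)³ = x⁷, (x¹⁵)⁴ = x³, (x¹⁵)⁵ = x¹⁸, (x¹⁵)⁶ = x¹⁴, (x¹⁵)⁷ = x¹⁰, (x¹⁵)⁸ = x⁶, (x¹⁵)⁹ = x², (x¹⁵)¹⁰ = x¹⁷, (x¹⁵)¹¹ = x¹³, (x¹⁵)¹² = x⁹, (x¹⁵)¹³ = x⁵, (x¹⁵)¹⁴ = x, (x¹⁵)¹⁵ = x¹⁶, (x¹⁵)¹⁶ = x¹², (x¹⁵)¹⁷ = x⁸, (x¹⁵)¹⁸ = x⁴, (x¹⁵)¹⁹ = e.
So |⟨x¹⁵⟩| = ord(x¹⁵) = 19. With |G| = 38, by Lagrange [G : ⟨x¹⁵⟩] = 38/19 = 2.

Answer: 2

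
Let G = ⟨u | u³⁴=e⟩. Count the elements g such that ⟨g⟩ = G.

G is cyclic of order 34. An element generates G iff its order is 34, and a cyclic group of order 34 has exactly φ(34) = 16 such elements.

Answer: 16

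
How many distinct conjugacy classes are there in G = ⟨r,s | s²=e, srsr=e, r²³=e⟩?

The conjugacy classes (representative and size) are:
  [e] (size 1), [r] (size 2), [r²¹] (size 2), [r²⁰] (size 2), [r⁴] (size 2), [r¹⁸] (size 2), [r⁶] (size 2), [r¹⁶] (size 2), [r⁸] (size 2), [r⁹] (size 2), [r¹⁰] (size 2), [r¹²] (size 2), [r¹⁸s] (size 23).
Class equation: 1 + 2 + 2 + 2 + 2 + 2 + 2 + 2 + 2 + 2 + 2 + 2 + 23 = 46 = |G|. So G has 13 conjugacy classes.

Answer: 13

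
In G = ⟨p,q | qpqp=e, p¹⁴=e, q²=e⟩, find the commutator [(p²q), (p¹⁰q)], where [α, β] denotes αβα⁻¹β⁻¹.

[(p²q), (p¹⁰q)] = (p²q)·(p¹⁰q)·(p²q)⁻¹·(p¹⁰q)⁻¹.
  (p²q) · (p¹⁰q) = p⁶
  (p⁶) · (p²q) = p⁸q
  (p⁸q) · (p¹⁰q) = p¹²

Answer: p¹²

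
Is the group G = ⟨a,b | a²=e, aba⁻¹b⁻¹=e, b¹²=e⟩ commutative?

Each pair of generators commutes: a·b = ab = b·a. Since the generators pairwise commute, every element of G commutes with every other, so G is abelian.

Answer: Yes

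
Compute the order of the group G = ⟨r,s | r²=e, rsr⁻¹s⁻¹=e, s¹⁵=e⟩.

Enumerate words in the generators, reducing via the relations: the distinct elements are
  {e, r, s, rs, s², s³, s⁴, s⁵, s⁶, s⁷, s⁸, s⁹, rs², rs³, rs⁴, rs⁵, rs⁶, rs⁷, rs⁸, rs⁹, s¹², s¹³, s¹¹, s¹⁰, s¹⁴, rs¹², rs¹³, rs¹¹, rs¹⁰, rs¹⁴}.
No further products give new elements, so |G| = 30.

Answer: 30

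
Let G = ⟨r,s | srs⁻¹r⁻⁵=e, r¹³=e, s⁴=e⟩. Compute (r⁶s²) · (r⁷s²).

Compute (r⁶s²) · (r⁷s²) by multiplying left to right and reducing via the relations at each step:
  (r⁶s²) · r⁷ = r¹²s²
  (r¹²s²) · s² = r¹²

Answer: r¹²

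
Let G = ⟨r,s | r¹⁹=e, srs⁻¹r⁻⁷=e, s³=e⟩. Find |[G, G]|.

G' = [G, G] is generated by all commutators. The generator-pair commutators are: [r, s] = r¹³.
The subgroup they normally generate is {e, r, r², r³, r⁴, r⁵, r⁶, r⁷, r⁸, r⁹, r¹⁰, r¹¹, r¹², r¹³, r¹⁴, r¹⁵, r¹⁶, r¹⁷, r¹⁸}, of order 19.
Check: |G/G'| = 57/19 = 3 is the order of the abelianisation.

Answer: 19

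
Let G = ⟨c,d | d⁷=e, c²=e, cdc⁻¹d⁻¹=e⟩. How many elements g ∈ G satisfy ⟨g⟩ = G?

G is cyclic of order 14. An element generates G iff its order is 14, and a cyclic group of order 14 has exactly φ(14) = 6 such elements.

Answer: 6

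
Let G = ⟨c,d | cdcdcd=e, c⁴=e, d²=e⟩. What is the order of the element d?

Compute successive powers until reaching e:
  d¹ = d, d² = e.
The smallest positive k with dᵏ = e is 2.

Answer: 2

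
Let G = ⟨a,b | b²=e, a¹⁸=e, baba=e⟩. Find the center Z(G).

An element z ∈ Z(G) iff z commutes with every generator.
For example a⁹ is central: (a⁹)·a = a¹⁰ = a·(a⁹); (a⁹)·b = a⁹b = b·(a⁹).
Whereas a ∉ Z(G) since a·b = ab ≠ a¹⁷b = b·a.
Checking each of the 36 elements this way gives Z(G) = {e, a⁹}, of order 2.

Answer: {e, a⁹}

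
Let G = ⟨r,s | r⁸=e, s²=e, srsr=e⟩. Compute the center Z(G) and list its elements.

An element z ∈ Z(G) iff z commutes with every generator.
For example r⁴ is central: (r⁴)·r = r⁵ = r·(r⁴); (r⁴)·s = r⁴s = s·(r⁴).
Whereas r ∉ Z(G) since r·s = rs ≠ r⁷s = s·r.
Checking each of the 16 elements this way gives Z(G) = {e, r⁴}, of order 2.

Answer: {e, r⁴}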